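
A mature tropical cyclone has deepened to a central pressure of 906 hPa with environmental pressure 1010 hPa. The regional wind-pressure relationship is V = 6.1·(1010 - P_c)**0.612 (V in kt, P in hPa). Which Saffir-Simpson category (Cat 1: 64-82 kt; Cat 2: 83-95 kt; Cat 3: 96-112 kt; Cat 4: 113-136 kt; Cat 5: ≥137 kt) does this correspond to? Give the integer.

ΔP = 1010 − 906 = 104 hPa.
V ≈ 6.1 × 104^0.612 = 6.1 × 17.16 ≈ 105 kt.
105 kt falls in the Category 3 band.

3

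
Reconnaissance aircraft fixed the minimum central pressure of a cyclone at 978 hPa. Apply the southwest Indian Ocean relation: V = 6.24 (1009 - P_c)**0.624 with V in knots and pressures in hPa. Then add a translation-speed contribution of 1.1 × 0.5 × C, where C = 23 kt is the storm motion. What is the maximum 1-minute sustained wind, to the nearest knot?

66 kt

ΔP = 1009 − 978 = 31 hPa.
31^0.624 ≈ 8.523.
V ≈ 6.24 × 8.523 ≈ 53.2 kt.
Translation term: 1.1 × 0.5 × 23 = 12.65 kt.
Corrected V ≈ 65.85 kt → 66 kt.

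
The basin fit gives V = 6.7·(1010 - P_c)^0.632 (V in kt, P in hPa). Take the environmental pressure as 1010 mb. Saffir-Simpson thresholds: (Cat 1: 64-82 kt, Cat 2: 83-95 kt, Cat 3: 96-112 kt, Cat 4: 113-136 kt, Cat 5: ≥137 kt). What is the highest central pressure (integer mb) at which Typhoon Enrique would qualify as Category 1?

974 mb

Category 1 begins at V = 64 kt.
Required ΔP = (64/6.7)^(1/0.632) = 9.552^1.582 ≈ 35.55 mb.
P_c ≤ 1010 − 35.55 = 974.45, so the highest integer P_c is 974 mb.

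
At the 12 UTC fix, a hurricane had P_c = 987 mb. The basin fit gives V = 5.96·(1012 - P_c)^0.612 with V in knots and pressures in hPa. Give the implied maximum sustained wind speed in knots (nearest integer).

ΔP = 1012 − 987 = 25 mb.
25^0.612 ≈ 7.170.
V ≈ 5.96 × 7.170 ≈ 42.7 kt.

43 kt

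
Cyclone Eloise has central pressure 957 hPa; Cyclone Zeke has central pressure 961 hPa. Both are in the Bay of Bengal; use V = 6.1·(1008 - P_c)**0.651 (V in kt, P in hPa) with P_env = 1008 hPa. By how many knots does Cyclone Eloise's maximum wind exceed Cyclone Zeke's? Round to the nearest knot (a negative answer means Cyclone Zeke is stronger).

4 kt

Cyclone Eloise: ΔP = 51; V ≈ 6.1 × 51^0.651 ≈ 78.88 kt.
Cyclone Zeke: ΔP = 47; V ≈ 6.1 × 47^0.651 ≈ 74.79 kt.
Difference ≈ 78.88 − 74.79 = 4.09 → 4 kt.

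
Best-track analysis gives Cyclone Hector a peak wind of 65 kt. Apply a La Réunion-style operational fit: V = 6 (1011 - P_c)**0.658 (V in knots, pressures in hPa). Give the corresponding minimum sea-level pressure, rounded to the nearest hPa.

ΔP = (V / 6)^(1/0.658) = (65/6)^1.520.
65/6 = 10.833; 10.833^1.520 ≈ 37.38 hPa.
P_c = 1011 − 37.38 = 973.62 ≈ 974 hPa.

974 hPa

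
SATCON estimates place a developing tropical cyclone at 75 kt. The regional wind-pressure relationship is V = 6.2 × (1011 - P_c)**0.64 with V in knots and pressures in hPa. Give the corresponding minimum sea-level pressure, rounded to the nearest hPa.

ΔP = (V / 6.2)^(1/0.64) = (75/6.2)^1.562.
75/6.2 = 12.097; 12.097^1.562 ≈ 49.17 hPa.
P_c = 1011 − 49.17 = 961.83 ≈ 962 hPa.

962 hPa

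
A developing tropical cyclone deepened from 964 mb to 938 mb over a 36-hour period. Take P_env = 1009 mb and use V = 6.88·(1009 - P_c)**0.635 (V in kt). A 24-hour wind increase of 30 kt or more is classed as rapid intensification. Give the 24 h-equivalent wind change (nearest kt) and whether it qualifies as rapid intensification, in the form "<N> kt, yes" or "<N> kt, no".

17 kt, no

V₁: ΔP = 45, V ≈ 6.88 × 45^0.635 ≈ 77.16 kt.
V₂: ΔP = 71, V ≈ 6.88 × 71^0.635 ≈ 103.07 kt.
ΔV over 36 h = 25.91 kt → 24 h equivalent = 25.91 × 24/36 ≈ 17.27 kt.
17 kt < 30 kt ⇒ not rapid intensification.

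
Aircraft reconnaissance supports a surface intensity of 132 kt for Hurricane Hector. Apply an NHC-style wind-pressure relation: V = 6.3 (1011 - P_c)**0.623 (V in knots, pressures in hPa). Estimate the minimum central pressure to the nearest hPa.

879 hPa

ΔP = (V / 6.3)^(1/0.623) = (132/6.3)^1.605.
132/6.3 = 20.952; 20.952^1.605 ≈ 132.06 hPa.
P_c = 1011 − 132.06 = 878.94 ≈ 879 hPa.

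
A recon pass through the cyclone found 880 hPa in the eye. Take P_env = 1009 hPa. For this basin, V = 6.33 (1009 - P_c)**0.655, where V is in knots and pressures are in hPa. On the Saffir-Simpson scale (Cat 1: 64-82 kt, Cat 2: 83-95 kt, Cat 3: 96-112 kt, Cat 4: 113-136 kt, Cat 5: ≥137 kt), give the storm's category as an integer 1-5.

5

ΔP = 1009 − 880 = 129 hPa.
V ≈ 6.33 × 129^0.655 = 6.33 × 24.12 ≈ 153 kt.
153 kt falls in the Category 5 band.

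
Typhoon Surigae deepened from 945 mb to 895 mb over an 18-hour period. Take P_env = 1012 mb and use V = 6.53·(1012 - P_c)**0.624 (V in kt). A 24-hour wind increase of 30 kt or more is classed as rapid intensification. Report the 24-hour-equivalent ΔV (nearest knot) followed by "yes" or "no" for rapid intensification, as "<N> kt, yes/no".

V₁: ΔP = 67, V ≈ 6.53 × 67^0.624 ≈ 90.03 kt.
V₂: ΔP = 117, V ≈ 6.53 × 117^0.624 ≈ 127.49 kt.
ΔV over 18 h = 37.46 kt → 24 h equivalent = 37.46 × 24/18 ≈ 49.95 kt.
50 kt ≥ 30 kt ⇒ rapid intensification.

50 kt, yes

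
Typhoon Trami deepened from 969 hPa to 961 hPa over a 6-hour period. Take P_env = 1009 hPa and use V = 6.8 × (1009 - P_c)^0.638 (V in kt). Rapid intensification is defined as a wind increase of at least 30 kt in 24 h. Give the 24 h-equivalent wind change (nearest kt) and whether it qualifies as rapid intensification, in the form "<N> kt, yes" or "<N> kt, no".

35 kt, yes

V₁: ΔP = 40, V ≈ 6.8 × 40^0.638 ≈ 71.55 kt.
V₂: ΔP = 48, V ≈ 6.8 × 48^0.638 ≈ 80.38 kt.
ΔV over 6 h = 8.83 kt → 24 h equivalent = 8.83 × 24/6 ≈ 35.32 kt.
35 kt ≥ 30 kt ⇒ rapid intensification.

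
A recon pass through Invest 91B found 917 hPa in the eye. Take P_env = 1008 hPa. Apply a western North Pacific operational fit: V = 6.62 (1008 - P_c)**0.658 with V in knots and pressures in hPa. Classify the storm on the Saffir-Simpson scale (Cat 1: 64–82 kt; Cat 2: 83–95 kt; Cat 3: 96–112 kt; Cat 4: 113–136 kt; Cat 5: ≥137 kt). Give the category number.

4

ΔP = 1008 − 917 = 91 hPa.
V ≈ 6.62 × 91^0.658 = 6.62 × 19.46 ≈ 129 kt.
129 kt falls in the Category 4 band.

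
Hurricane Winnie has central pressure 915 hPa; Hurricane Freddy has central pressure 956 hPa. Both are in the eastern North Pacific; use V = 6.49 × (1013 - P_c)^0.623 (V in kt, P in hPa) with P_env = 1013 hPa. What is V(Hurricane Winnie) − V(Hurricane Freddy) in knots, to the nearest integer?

Hurricane Winnie: ΔP = 98; V ≈ 6.49 × 98^0.623 ≈ 112.92 kt.
Hurricane Freddy: ΔP = 57; V ≈ 6.49 × 57^0.623 ≈ 80.57 kt.
Difference ≈ 112.92 − 80.57 = 32.35 → 32 kt.

32 kt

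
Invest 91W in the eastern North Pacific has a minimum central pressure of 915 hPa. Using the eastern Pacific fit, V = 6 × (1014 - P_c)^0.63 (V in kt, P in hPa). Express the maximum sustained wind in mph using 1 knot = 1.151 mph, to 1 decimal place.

124.9 mph

ΔP = 1014 − 915 = 99 hPa.
V ≈ 6 × 99^0.63 = 6 × 18.082 ≈ 108.493 kt.
108.493 × 1.151 ≈ 124.88 mph → 124.9 mph.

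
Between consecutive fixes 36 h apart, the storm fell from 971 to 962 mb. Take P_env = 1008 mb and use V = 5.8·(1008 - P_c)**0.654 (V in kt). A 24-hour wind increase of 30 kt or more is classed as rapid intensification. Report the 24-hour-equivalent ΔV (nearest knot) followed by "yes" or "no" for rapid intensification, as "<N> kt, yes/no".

V₁: ΔP = 37, V ≈ 5.8 × 37^0.654 ≈ 61.52 kt.
V₂: ΔP = 46, V ≈ 5.8 × 46^0.654 ≈ 70.94 kt.
ΔV over 36 h = 9.42 kt → 24 h equivalent = 9.42 × 24/36 ≈ 6.28 kt.
6 kt < 30 kt ⇒ not rapid intensification.

6 kt, no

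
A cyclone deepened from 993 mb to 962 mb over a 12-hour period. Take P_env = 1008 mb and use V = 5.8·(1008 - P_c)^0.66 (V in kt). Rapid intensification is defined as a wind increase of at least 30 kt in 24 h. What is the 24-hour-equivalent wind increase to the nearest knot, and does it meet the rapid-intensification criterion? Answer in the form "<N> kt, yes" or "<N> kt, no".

V₁: ΔP = 15, V ≈ 5.8 × 15^0.66 ≈ 34.65 kt.
V₂: ΔP = 46, V ≈ 5.8 × 46^0.66 ≈ 72.59 kt.
ΔV over 12 h = 37.94 kt → 24 h equivalent = 37.94 × 24/12 ≈ 75.88 kt.
76 kt ≥ 30 kt ⇒ rapid intensification.

76 kt, yes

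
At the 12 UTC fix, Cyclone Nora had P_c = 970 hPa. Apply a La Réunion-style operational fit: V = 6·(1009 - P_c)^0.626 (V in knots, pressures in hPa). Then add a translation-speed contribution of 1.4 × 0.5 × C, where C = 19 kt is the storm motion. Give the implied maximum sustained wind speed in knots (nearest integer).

73 kt

ΔP = 1009 − 970 = 39 hPa.
39^0.626 ≈ 9.908.
V ≈ 6 × 9.908 ≈ 59.5 kt.
Translation term: 1.4 × 0.5 × 19 = 13.3 kt.
Corrected V ≈ 72.8 kt → 73 kt.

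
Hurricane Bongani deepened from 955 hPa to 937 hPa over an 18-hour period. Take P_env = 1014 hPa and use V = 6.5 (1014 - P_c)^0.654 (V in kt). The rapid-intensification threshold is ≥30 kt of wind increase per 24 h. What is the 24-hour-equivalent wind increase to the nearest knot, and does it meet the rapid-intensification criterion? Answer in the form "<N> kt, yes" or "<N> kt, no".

24 kt, no

V₁: ΔP = 59, V ≈ 6.5 × 59^0.654 ≈ 93.55 kt.
V₂: ΔP = 77, V ≈ 6.5 × 77^0.654 ≈ 111.35 kt.
ΔV over 18 h = 17.80 kt → 24 h equivalent = 17.80 × 24/18 ≈ 23.73 kt.
24 kt < 30 kt ⇒ not rapid intensification.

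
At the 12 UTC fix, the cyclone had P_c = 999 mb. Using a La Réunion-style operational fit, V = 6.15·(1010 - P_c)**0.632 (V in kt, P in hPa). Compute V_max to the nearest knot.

28 kt

ΔP = 1010 − 999 = 11 mb.
11^0.632 ≈ 4.552.
V ≈ 6.15 × 4.552 ≈ 28.0 kt.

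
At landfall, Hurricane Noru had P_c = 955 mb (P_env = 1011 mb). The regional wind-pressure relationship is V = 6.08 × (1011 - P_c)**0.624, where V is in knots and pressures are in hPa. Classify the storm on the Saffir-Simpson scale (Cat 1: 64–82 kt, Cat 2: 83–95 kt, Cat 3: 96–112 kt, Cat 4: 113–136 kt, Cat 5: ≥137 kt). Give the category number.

1

ΔP = 1011 − 955 = 56 mb.
V ≈ 6.08 × 56^0.624 = 6.08 × 12.33 ≈ 75 kt.
75 kt falls in the Category 1 band.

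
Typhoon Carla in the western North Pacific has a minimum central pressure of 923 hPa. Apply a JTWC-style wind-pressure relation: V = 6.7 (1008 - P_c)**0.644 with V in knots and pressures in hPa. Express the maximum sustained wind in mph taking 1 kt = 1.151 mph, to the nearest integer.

135 mph

ΔP = 1008 − 923 = 85 hPa.
V ≈ 6.7 × 85^0.644 = 6.7 × 17.480 ≈ 117.117 kt.
117.117 × 1.151 ≈ 134.80 mph → 135 mph.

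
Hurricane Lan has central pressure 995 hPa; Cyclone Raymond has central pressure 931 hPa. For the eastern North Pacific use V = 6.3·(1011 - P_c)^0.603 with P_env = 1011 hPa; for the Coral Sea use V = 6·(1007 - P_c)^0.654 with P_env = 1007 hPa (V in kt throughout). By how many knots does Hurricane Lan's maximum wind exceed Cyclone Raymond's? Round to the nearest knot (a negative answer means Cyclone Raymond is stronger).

-68 kt

Hurricane Lan: ΔP = 16; V ≈ 6.3 × 16^0.603 ≈ 33.53 kt.
Cyclone Raymond: ΔP = 76; V ≈ 6 × 76^0.654 ≈ 101.91 kt.
Difference ≈ 33.53 − 101.91 = -68.38 → -68 kt.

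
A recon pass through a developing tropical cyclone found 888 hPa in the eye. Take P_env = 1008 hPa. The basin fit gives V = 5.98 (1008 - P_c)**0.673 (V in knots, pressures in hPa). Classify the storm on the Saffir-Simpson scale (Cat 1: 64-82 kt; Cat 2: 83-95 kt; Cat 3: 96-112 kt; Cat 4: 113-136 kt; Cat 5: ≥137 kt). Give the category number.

5

ΔP = 1008 − 888 = 120 hPa.
V ≈ 5.98 × 120^0.673 = 5.98 × 25.08 ≈ 150 kt.
150 kt falls in the Category 5 band.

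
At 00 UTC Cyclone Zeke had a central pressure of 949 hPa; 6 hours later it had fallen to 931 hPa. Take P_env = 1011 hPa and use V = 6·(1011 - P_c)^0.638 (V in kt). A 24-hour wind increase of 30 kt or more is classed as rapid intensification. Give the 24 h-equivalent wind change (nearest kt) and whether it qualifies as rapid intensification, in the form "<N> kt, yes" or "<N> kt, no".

59 kt, yes

V₁: ΔP = 62, V ≈ 6 × 62^0.638 ≈ 83.50 kt.
V₂: ΔP = 80, V ≈ 6 × 80^0.638 ≈ 98.25 kt.
ΔV over 6 h = 14.75 kt → 24 h equivalent = 14.75 × 24/6 ≈ 59.00 kt.
59 kt ≥ 30 kt ⇒ rapid intensification.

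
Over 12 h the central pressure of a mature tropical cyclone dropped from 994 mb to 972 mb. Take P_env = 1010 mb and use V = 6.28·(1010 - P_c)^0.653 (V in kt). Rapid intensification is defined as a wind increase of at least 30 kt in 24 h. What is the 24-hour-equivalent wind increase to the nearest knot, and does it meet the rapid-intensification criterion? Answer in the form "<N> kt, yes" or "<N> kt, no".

58 kt, yes

V₁: ΔP = 16, V ≈ 6.28 × 16^0.653 ≈ 38.39 kt.
V₂: ΔP = 38, V ≈ 6.28 × 38^0.653 ≈ 67.54 kt.
ΔV over 12 h = 29.15 kt → 24 h equivalent = 29.15 × 24/12 ≈ 58.30 kt.
58 kt ≥ 30 kt ⇒ rapid intensification.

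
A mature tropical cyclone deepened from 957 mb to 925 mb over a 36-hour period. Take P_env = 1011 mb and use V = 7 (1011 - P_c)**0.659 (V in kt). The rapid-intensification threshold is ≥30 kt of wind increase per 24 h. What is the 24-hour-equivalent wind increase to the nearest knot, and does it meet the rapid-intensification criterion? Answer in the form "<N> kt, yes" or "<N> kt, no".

23 kt, no

V₁: ΔP = 54, V ≈ 7 × 54^0.659 ≈ 96.99 kt.
V₂: ΔP = 86, V ≈ 7 × 86^0.659 ≈ 131.81 kt.
ΔV over 36 h = 34.82 kt → 24 h equivalent = 34.82 × 24/36 ≈ 23.21 kt.
23 kt < 30 kt ⇒ not rapid intensification.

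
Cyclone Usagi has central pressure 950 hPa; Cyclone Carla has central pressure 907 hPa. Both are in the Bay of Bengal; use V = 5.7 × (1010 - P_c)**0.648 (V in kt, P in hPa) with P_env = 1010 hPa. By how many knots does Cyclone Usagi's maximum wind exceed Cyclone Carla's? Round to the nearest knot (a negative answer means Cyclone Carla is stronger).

Cyclone Usagi: ΔP = 60; V ≈ 5.7 × 60^0.648 ≈ 80.93 kt.
Cyclone Carla: ΔP = 103; V ≈ 5.7 × 103^0.648 ≈ 114.87 kt.
Difference ≈ 80.93 − 114.87 = -33.94 → -34 kt.

-34 kt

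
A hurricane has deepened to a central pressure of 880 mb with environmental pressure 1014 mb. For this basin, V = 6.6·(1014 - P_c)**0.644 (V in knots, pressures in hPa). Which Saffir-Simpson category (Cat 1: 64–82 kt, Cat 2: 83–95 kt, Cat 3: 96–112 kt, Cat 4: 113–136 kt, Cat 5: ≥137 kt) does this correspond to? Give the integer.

5

ΔP = 1014 − 880 = 134 mb.
V ≈ 6.6 × 134^0.644 = 6.6 × 23.43 ≈ 155 kt.
155 kt falls in the Category 5 band.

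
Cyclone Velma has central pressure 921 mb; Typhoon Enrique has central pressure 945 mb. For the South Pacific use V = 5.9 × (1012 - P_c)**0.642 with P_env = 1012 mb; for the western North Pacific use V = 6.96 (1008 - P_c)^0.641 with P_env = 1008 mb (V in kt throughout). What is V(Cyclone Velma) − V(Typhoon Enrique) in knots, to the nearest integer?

Cyclone Velma: ΔP = 91; V ≈ 5.9 × 91^0.642 ≈ 106.80 kt.
Typhoon Enrique: ΔP = 63; V ≈ 6.96 × 63^0.641 ≈ 99.08 kt.
Difference ≈ 106.80 − 99.08 = 7.72 → 8 kt.

8 kt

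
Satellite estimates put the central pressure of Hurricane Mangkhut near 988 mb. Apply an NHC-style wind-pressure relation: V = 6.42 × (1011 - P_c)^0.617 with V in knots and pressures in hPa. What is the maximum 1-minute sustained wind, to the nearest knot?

44 kt

ΔP = 1011 − 988 = 23 mb.
23^0.617 ≈ 6.921.
V ≈ 6.42 × 6.921 ≈ 44.4 kt.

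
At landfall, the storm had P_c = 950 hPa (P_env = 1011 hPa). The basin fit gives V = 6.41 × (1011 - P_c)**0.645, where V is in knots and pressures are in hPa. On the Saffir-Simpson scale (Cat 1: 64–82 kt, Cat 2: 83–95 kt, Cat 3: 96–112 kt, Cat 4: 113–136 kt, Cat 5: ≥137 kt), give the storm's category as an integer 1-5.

2

ΔP = 1011 − 950 = 61 hPa.
V ≈ 6.41 × 61^0.645 = 6.41 × 14.18 ≈ 91 kt.
91 kt falls in the Category 2 band.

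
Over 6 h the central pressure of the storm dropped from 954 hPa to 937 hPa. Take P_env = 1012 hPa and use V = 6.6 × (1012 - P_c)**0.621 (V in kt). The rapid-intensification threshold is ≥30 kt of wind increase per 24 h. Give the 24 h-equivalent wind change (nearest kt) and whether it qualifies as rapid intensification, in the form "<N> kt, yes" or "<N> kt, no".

V₁: ΔP = 58, V ≈ 6.6 × 58^0.621 ≈ 82.15 kt.
V₂: ΔP = 75, V ≈ 6.6 × 75^0.621 ≈ 96.37 kt.
ΔV over 6 h = 14.22 kt → 24 h equivalent = 14.22 × 24/6 ≈ 56.88 kt.
57 kt ≥ 30 kt ⇒ rapid intensification.

57 kt, yes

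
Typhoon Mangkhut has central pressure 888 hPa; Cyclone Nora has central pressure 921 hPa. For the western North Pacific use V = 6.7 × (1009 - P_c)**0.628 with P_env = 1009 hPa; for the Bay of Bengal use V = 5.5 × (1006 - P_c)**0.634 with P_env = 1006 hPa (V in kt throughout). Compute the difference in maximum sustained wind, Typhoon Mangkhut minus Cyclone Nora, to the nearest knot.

Typhoon Mangkhut: ΔP = 121; V ≈ 6.7 × 121^0.628 ≈ 136.16 kt.
Cyclone Nora: ΔP = 85; V ≈ 5.5 × 85^0.634 ≈ 91.96 kt.
Difference ≈ 136.16 − 91.96 = 44.20 → 44 kt.

44 kt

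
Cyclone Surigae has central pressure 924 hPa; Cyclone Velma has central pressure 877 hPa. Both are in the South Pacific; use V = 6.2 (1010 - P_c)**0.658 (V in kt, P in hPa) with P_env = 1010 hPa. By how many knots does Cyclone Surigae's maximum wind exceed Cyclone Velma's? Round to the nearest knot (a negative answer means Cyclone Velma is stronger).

Cyclone Surigae: ΔP = 86; V ≈ 6.2 × 86^0.658 ≈ 116.22 kt.
Cyclone Velma: ΔP = 133; V ≈ 6.2 × 133^0.658 ≈ 154.84 kt.
Difference ≈ 116.22 − 154.84 = -38.62 → -39 kt.

-39 kt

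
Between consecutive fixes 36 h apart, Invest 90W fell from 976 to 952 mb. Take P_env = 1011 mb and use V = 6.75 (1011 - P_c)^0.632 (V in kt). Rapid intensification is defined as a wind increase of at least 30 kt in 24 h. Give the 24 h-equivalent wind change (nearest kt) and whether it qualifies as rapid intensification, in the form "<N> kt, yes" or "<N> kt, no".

V₁: ΔP = 35, V ≈ 6.75 × 35^0.632 ≈ 63.85 kt.
V₂: ΔP = 59, V ≈ 6.75 × 59^0.632 ≈ 88.81 kt.
ΔV over 36 h = 24.96 kt → 24 h equivalent = 24.96 × 24/36 ≈ 16.64 kt.
17 kt < 30 kt ⇒ not rapid intensification.

17 kt, no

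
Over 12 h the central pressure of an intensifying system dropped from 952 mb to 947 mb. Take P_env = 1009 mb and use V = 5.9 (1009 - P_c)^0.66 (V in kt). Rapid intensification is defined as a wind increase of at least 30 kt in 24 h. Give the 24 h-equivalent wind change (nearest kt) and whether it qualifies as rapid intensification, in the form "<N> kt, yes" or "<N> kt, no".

V₁: ΔP = 57, V ≈ 5.9 × 57^0.66 ≈ 85.06 kt.
V₂: ΔP = 62, V ≈ 5.9 × 62^0.66 ≈ 89.91 kt.
ΔV over 12 h = 4.85 kt → 24 h equivalent = 4.85 × 24/12 ≈ 9.70 kt.
10 kt < 30 kt ⇒ not rapid intensification.

10 kt, no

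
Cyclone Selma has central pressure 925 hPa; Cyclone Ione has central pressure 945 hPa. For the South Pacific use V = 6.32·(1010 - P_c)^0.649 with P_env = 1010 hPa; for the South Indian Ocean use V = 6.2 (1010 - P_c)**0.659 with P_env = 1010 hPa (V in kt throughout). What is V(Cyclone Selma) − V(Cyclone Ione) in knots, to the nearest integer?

16 kt

Cyclone Selma: ΔP = 85; V ≈ 6.32 × 85^0.649 ≈ 112.96 kt.
Cyclone Ione: ΔP = 65; V ≈ 6.2 × 65^0.659 ≈ 97.07 kt.
Difference ≈ 112.96 − 97.07 = 15.89 → 16 kt.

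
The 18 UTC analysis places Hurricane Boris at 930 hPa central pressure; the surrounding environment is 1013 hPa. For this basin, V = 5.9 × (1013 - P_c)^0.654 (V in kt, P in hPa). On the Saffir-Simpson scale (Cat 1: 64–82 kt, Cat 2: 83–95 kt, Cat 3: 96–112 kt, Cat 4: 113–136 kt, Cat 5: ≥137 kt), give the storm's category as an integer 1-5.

ΔP = 1013 − 930 = 83 hPa.
V ≈ 5.9 × 83^0.654 = 5.9 × 17.99 ≈ 106 kt.
106 kt falls in the Category 3 band.

3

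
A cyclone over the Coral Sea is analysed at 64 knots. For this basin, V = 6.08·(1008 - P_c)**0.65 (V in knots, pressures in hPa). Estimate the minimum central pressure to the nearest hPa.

971 hPa

ΔP = (V / 6.08)^(1/0.65) = (64/6.08)^1.538.
64/6.08 = 10.526; 10.526^1.538 ≈ 37.39 hPa.
P_c = 1008 − 37.39 = 970.61 ≈ 971 hPa.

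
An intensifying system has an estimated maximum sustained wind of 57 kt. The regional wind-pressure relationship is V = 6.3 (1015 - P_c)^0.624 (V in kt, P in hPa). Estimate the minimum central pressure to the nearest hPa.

981 hPa

ΔP = (V / 6.3)^(1/0.624) = (57/6.3)^1.603.
57/6.3 = 9.048; 9.048^1.603 ≈ 34.11 hPa.
P_c = 1015 − 34.11 = 980.89 ≈ 981 hPa.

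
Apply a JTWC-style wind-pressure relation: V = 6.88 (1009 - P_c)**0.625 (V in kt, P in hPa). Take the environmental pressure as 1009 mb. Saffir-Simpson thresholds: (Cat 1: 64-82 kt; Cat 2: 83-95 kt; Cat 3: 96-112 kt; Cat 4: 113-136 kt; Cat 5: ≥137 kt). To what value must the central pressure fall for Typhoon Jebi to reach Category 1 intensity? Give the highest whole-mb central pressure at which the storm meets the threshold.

973 mb

Category 1 begins at V = 64 kt.
Required ΔP = (64/6.88)^(1/0.625) = 9.302^1.600 ≈ 35.46 mb.
P_c ≤ 1009 − 35.46 = 973.54, so the highest integer P_c is 973 mb.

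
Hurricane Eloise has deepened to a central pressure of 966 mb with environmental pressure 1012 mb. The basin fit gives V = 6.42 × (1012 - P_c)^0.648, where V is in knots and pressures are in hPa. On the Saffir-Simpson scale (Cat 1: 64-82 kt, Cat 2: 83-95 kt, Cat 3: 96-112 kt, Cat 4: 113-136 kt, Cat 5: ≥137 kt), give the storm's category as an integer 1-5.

ΔP = 1012 − 966 = 46 mb.
V ≈ 6.42 × 46^0.648 = 6.42 × 11.95 ≈ 77 kt.
77 kt falls in the Category 1 band.

1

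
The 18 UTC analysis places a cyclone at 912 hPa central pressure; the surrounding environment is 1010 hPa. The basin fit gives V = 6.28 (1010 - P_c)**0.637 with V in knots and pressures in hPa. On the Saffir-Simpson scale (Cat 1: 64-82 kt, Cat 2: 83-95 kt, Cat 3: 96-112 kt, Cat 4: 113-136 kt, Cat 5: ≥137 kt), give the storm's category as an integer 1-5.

4

ΔP = 1010 − 912 = 98 hPa.
V ≈ 6.28 × 98^0.637 = 6.28 × 18.55 ≈ 117 kt.
117 kt falls in the Category 4 band.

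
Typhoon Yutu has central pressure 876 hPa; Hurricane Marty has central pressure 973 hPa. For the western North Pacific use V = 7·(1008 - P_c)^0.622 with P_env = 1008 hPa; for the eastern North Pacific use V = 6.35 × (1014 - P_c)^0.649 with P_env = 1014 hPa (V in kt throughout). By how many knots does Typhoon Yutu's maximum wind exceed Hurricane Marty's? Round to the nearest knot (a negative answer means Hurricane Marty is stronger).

Typhoon Yutu: ΔP = 132; V ≈ 7 × 132^0.622 ≈ 145.91 kt.
Hurricane Marty: ΔP = 41; V ≈ 6.35 × 41^0.649 ≈ 70.71 kt.
Difference ≈ 145.91 − 70.71 = 75.20 → 75 kt.

75 kt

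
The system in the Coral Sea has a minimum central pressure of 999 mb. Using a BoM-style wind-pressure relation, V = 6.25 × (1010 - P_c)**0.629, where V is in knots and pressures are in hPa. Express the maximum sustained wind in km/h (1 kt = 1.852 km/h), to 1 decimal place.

ΔP = 1010 − 999 = 11 mb.
V ≈ 6.25 × 11^0.629 = 6.25 × 4.519 ≈ 28.243 kt.
28.243 × 1.852 ≈ 52.31 km/h → 52.3 km/h.

52.3 km/h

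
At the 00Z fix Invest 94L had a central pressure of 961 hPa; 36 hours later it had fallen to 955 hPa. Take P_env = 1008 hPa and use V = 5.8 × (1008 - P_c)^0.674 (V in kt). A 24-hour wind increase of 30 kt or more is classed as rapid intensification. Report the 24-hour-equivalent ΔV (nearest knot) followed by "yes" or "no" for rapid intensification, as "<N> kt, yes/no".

V₁: ΔP = 47, V ≈ 5.8 × 47^0.674 ≈ 77.70 kt.
V₂: ΔP = 53, V ≈ 5.8 × 53^0.674 ≈ 84.25 kt.
ΔV over 36 h = 6.55 kt → 24 h equivalent = 6.55 × 24/36 ≈ 4.37 kt.
4 kt < 30 kt ⇒ not rapid intensification.

4 kt, no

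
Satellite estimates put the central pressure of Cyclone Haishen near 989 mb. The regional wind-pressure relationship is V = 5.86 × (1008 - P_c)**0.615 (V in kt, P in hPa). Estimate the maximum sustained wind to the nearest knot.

36 kt

ΔP = 1008 − 989 = 19 mb.
19^0.615 ≈ 6.116.
V ≈ 5.86 × 6.116 ≈ 35.8 kt.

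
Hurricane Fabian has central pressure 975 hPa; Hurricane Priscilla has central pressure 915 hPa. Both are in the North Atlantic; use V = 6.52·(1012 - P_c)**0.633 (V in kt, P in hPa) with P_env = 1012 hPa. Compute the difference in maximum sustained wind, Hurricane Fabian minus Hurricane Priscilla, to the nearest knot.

-54 kt

Hurricane Fabian: ΔP = 37; V ≈ 6.52 × 37^0.633 ≈ 64.11 kt.
Hurricane Priscilla: ΔP = 97; V ≈ 6.52 × 97^0.633 ≈ 118.00 kt.
Difference ≈ 64.11 − 118.00 = -53.89 → -54 kt.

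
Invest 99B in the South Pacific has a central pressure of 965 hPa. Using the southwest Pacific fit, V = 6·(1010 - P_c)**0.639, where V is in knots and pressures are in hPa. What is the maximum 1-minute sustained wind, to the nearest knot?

ΔP = 1010 − 965 = 45 hPa.
45^0.639 ≈ 11.387.
V ≈ 6 × 11.387 ≈ 68.3 kt.

68 kt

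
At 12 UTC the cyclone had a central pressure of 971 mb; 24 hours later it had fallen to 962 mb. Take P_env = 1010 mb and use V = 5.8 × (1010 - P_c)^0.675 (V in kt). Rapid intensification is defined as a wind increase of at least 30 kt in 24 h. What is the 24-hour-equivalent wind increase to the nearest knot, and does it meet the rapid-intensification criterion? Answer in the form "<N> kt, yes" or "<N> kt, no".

V₁: ΔP = 39, V ≈ 5.8 × 39^0.675 ≈ 68.77 kt.
V₂: ΔP = 48, V ≈ 5.8 × 48^0.675 ≈ 79.12 kt.
ΔV over 24 h = 10.35 kt → 24 h equivalent = 10.35 × 24/24 ≈ 10.35 kt.
10 kt < 30 kt ⇒ not rapid intensification.

10 kt, no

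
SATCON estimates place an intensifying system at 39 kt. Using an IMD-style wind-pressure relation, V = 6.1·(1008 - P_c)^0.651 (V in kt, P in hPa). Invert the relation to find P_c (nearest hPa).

ΔP = (V / 6.1)^(1/0.651) = (39/6.1)^1.536.
39/6.1 = 6.393; 6.393^1.536 ≈ 17.29 hPa.
P_c = 1008 − 17.29 = 990.71 ≈ 991 hPa.

991 hPa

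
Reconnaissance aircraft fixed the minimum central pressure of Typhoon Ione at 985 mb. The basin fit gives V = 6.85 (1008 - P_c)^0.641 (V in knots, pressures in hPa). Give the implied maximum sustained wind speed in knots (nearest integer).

ΔP = 1008 − 985 = 23 mb.
23^0.641 ≈ 7.462.
V ≈ 6.85 × 7.462 ≈ 51.1 kt.

51 kt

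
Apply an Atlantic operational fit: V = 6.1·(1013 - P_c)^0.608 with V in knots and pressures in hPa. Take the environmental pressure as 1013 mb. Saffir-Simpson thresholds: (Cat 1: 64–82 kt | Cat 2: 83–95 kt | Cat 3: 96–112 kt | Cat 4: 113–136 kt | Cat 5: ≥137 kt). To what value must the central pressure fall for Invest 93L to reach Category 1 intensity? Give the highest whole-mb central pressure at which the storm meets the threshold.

Category 1 begins at V = 64 kt.
Required ΔP = (64/6.1)^(1/0.608) = 10.492^1.645 ≈ 47.76 mb.
P_c ≤ 1013 − 47.76 = 965.24, so the highest integer P_c is 965 mb.

965 mb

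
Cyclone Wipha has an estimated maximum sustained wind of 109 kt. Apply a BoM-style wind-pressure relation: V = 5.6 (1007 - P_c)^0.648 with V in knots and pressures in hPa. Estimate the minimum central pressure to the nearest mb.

909 mb

ΔP = (V / 5.6)^(1/0.648) = (109/5.6)^1.543.
109/5.6 = 19.464; 19.464^1.543 ≈ 97.63 mb.
P_c = 1007 − 97.63 = 909.37 ≈ 909 mb.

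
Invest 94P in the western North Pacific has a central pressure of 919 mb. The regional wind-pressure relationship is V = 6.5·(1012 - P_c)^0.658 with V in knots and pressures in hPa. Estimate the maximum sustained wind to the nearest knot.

128 kt

ΔP = 1012 − 919 = 93 mb.
93^0.658 ≈ 19.736.
V ≈ 6.5 × 19.736 ≈ 128.3 kt.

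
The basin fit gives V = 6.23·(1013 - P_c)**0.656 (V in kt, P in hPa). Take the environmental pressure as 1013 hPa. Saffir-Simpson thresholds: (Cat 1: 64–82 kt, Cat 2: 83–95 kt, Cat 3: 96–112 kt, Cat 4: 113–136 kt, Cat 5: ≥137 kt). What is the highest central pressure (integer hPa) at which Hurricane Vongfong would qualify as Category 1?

978 hPa

Category 1 begins at V = 64 kt.
Required ΔP = (64/6.23)^(1/0.656) = 10.273^1.524 ≈ 34.85 hPa.
P_c ≤ 1013 − 34.85 = 978.15, so the highest integer P_c is 978 hPa.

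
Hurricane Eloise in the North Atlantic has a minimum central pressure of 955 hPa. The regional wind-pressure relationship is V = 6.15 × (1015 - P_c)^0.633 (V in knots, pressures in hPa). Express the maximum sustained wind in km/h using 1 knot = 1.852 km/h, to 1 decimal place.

152.1 km/h

ΔP = 1015 − 955 = 60 hPa.
V ≈ 6.15 × 60^0.633 = 6.15 × 13.353 ≈ 82.119 kt.
82.119 × 1.852 ≈ 152.08 km/h → 152.1 km/h.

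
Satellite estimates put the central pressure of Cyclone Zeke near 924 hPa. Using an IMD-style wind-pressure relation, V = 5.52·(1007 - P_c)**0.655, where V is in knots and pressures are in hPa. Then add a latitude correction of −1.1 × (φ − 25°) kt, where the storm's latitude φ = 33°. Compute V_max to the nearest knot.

ΔP = 1007 − 924 = 83 hPa.
83^0.655 ≈ 18.072.
V ≈ 5.52 × 18.072 ≈ 99.8 kt.
Latitude correction: −1.1 × (33 − 25) = -8.8 kt.
Corrected V ≈ 91 kt → 91 kt.

91 kt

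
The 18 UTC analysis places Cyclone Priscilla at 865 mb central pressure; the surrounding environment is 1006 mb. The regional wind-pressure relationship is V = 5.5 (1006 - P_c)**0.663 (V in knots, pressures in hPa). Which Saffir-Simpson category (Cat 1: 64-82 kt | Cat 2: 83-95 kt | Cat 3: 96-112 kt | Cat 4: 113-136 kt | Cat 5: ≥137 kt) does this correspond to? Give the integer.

ΔP = 1006 − 865 = 141 mb.
V ≈ 5.5 × 141^0.663 = 5.5 × 26.60 ≈ 146 kt.
146 kt falls in the Category 5 band.

5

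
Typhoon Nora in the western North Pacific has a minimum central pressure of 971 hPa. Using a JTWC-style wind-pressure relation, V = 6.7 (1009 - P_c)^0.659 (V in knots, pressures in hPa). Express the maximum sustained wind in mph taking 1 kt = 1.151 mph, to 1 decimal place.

84.8 mph

ΔP = 1009 − 971 = 38 hPa.
V ≈ 6.7 × 38^0.659 = 6.7 × 10.992 ≈ 73.647 kt.
73.647 × 1.151 ≈ 84.77 mph → 84.8 mph.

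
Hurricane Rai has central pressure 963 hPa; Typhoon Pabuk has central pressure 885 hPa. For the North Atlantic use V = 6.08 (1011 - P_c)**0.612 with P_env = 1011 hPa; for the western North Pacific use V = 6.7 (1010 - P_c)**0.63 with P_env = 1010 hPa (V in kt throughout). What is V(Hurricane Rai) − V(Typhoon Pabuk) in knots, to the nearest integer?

Hurricane Rai: ΔP = 48; V ≈ 6.08 × 48^0.612 ≈ 64.99 kt.
Typhoon Pabuk: ΔP = 125; V ≈ 6.7 × 125^0.63 ≈ 140.32 kt.
Difference ≈ 64.99 − 140.32 = -75.33 → -75 kt.

-75 kt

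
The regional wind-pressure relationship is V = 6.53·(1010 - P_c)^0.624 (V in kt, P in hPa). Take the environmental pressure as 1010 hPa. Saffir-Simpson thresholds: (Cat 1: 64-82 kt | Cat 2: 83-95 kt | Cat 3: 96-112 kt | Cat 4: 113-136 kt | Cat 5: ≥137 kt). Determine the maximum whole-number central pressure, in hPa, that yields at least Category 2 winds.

951 hPa

Category 2 begins at V = 83 kt.
Required ΔP = (83/6.53)^(1/0.624) = 12.711^1.603 ≈ 58.82 hPa.
P_c ≤ 1010 − 58.82 = 951.18, so the highest integer P_c is 951 hPa.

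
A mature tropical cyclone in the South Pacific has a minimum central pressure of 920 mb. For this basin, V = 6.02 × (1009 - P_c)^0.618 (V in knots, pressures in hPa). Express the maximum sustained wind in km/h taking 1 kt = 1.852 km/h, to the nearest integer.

ΔP = 1009 − 920 = 89 mb.
V ≈ 6.02 × 89^0.618 = 6.02 × 16.022 ≈ 96.454 kt.
96.454 × 1.852 ≈ 178.63 km/h → 179 km/h.

179 km/h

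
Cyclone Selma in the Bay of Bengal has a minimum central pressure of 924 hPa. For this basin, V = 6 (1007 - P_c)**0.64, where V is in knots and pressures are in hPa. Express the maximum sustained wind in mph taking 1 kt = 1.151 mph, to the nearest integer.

117 mph

ΔP = 1007 − 924 = 83 hPa.
V ≈ 6 × 83^0.64 = 6 × 16.913 ≈ 101.476 kt.
101.476 × 1.151 ≈ 116.80 mph → 117 mph.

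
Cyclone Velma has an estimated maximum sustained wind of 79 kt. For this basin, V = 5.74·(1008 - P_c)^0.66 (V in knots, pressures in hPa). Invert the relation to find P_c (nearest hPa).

955 hPa

ΔP = (V / 5.74)^(1/0.66) = (79/5.74)^1.515.
79/5.74 = 13.763; 13.763^1.515 ≈ 53.13 hPa.
P_c = 1008 − 53.13 = 954.87 ≈ 955 hPa.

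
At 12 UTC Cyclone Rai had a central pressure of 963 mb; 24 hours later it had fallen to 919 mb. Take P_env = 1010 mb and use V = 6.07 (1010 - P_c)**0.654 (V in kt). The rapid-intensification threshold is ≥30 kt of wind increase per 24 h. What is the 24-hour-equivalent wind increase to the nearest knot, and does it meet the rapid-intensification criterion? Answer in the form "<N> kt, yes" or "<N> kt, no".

41 kt, yes

V₁: ΔP = 47, V ≈ 6.07 × 47^0.654 ≈ 75.29 kt.
V₂: ΔP = 91, V ≈ 6.07 × 91^0.654 ≈ 115.98 kt.
ΔV over 24 h = 40.69 kt → 24 h equivalent = 40.69 × 24/24 ≈ 40.69 kt.
41 kt ≥ 30 kt ⇒ rapid intensification.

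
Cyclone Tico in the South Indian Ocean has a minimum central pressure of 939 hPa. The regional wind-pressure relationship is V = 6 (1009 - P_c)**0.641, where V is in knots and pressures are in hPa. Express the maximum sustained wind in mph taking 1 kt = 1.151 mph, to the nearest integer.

105 mph

ΔP = 1009 − 939 = 70 hPa.
V ≈ 6 × 70^0.641 = 6 × 15.230 ≈ 91.382 kt.
91.382 × 1.151 ≈ 105.18 mph → 105 mph.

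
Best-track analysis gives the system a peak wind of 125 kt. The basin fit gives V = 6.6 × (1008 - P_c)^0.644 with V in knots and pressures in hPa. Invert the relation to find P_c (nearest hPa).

ΔP = (V / 6.6)^(1/0.644) = (125/6.6)^1.553.
125/6.6 = 18.939; 18.939^1.553 ≈ 96.27 hPa.
P_c = 1008 − 96.27 = 911.73 ≈ 912 hPa.

912 hPa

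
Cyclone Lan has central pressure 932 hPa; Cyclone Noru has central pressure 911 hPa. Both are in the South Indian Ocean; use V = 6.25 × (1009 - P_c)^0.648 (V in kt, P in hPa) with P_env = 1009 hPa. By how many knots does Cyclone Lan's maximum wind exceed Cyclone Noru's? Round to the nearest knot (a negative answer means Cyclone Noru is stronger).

Cyclone Lan: ΔP = 77; V ≈ 6.25 × 77^0.648 ≈ 104.31 kt.
Cyclone Noru: ΔP = 98; V ≈ 6.25 × 98^0.648 ≈ 121.95 kt.
Difference ≈ 104.31 − 121.95 = -17.64 → -18 kt.

-18 kt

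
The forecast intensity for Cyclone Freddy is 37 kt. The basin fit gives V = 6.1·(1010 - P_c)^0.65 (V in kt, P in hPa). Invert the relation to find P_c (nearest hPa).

ΔP = (V / 6.1)^(1/0.65) = (37/6.1)^1.538.
37/6.1 = 6.066; 6.066^1.538 ≈ 16.01 hPa.
P_c = 1010 − 16.01 = 993.99 ≈ 994 hPa.

994 hPa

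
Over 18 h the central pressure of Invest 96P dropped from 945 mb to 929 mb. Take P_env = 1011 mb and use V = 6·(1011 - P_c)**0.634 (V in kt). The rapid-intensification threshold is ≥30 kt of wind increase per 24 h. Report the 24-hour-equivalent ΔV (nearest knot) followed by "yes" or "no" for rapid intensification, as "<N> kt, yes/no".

17 kt, no

V₁: ΔP = 66, V ≈ 6 × 66^0.634 ≈ 85.46 kt.
V₂: ΔP = 82, V ≈ 6 × 82^0.634 ≈ 98.06 kt.
ΔV over 18 h = 12.60 kt → 24 h equivalent = 12.60 × 24/18 ≈ 16.80 kt.
17 kt < 30 kt ⇒ not rapid intensification.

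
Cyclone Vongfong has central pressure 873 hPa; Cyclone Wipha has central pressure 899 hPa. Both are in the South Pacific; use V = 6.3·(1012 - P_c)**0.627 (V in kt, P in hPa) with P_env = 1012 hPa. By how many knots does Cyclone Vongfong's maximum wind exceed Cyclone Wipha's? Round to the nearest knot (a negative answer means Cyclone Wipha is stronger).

17 kt

Cyclone Vongfong: ΔP = 139; V ≈ 6.3 × 139^0.627 ≈ 139.00 kt.
Cyclone Wipha: ΔP = 113; V ≈ 6.3 × 113^0.627 ≈ 122.07 kt.
Difference ≈ 139.00 − 122.07 = 16.93 → 17 kt.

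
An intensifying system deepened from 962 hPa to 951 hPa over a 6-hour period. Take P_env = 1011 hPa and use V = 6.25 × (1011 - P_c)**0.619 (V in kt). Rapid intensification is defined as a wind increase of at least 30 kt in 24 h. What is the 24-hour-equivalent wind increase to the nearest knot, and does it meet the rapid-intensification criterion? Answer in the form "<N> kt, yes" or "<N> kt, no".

37 kt, yes

V₁: ΔP = 49, V ≈ 6.25 × 49^0.619 ≈ 69.52 kt.
V₂: ΔP = 60, V ≈ 6.25 × 60^0.619 ≈ 78.81 kt.
ΔV over 6 h = 9.29 kt → 24 h equivalent = 9.29 × 24/6 ≈ 37.16 kt.
37 kt ≥ 30 kt ⇒ rapid intensification.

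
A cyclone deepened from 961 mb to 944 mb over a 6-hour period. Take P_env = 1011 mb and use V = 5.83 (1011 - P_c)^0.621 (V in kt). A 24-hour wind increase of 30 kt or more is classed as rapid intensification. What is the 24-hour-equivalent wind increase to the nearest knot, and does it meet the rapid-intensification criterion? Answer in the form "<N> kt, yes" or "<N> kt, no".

53 kt, yes

V₁: ΔP = 50, V ≈ 5.83 × 50^0.621 ≈ 66.18 kt.
V₂: ΔP = 67, V ≈ 5.83 × 67^0.621 ≈ 79.37 kt.
ΔV over 6 h = 13.19 kt → 24 h equivalent = 13.19 × 24/6 ≈ 52.76 kt.
53 kt ≥ 30 kt ⇒ rapid intensification.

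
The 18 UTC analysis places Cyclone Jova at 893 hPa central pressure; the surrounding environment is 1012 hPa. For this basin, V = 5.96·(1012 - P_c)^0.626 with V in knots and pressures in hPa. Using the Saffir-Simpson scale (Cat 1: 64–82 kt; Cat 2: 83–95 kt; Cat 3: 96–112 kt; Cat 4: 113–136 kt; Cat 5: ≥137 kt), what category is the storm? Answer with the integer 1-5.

4

ΔP = 1012 − 893 = 119 hPa.
V ≈ 5.96 × 119^0.626 = 5.96 × 19.92 ≈ 119 kt.
119 kt falls in the Category 4 band.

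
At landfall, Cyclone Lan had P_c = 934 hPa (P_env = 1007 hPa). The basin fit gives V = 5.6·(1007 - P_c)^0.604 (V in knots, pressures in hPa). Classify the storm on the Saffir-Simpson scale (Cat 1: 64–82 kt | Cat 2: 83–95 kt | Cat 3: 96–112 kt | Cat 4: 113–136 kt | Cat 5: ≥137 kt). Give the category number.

1

ΔP = 1007 − 934 = 73 hPa.
V ≈ 5.6 × 73^0.604 = 5.6 × 13.35 ≈ 75 kt.
75 kt falls in the Category 1 band.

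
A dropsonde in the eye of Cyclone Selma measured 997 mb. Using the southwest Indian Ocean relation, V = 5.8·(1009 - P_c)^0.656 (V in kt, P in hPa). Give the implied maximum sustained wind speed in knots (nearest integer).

ΔP = 1009 − 997 = 12 mb.
12^0.656 ≈ 5.104.
V ≈ 5.8 × 5.104 ≈ 29.6 kt.

30 kt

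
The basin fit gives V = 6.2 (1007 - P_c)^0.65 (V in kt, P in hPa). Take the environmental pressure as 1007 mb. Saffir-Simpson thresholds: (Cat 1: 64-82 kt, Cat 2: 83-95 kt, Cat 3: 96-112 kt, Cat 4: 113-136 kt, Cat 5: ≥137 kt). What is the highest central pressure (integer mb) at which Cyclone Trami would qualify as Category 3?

Category 3 begins at V = 96 kt.
Required ΔP = (96/6.2)^(1/0.65) = 15.484^1.538 ≈ 67.70 mb.
P_c ≤ 1007 − 67.70 = 939.30, so the highest integer P_c is 939 mb.

939 mb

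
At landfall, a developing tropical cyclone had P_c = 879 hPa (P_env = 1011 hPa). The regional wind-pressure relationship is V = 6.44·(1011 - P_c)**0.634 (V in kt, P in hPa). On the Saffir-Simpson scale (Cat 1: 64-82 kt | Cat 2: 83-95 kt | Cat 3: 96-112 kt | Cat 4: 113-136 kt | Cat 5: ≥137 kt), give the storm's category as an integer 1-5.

ΔP = 1011 − 879 = 132 hPa.
V ≈ 6.44 × 132^0.634 = 6.44 × 22.10 ≈ 142 kt.
142 kt falls in the Category 5 band.

5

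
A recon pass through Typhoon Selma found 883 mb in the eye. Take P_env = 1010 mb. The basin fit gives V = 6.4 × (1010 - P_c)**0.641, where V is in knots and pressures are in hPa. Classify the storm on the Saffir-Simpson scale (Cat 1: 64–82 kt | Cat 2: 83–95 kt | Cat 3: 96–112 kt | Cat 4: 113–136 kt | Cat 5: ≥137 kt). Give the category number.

ΔP = 1010 − 883 = 127 mb.
V ≈ 6.4 × 127^0.641 = 6.4 × 22.31 ≈ 143 kt.
143 kt falls in the Category 5 band.

5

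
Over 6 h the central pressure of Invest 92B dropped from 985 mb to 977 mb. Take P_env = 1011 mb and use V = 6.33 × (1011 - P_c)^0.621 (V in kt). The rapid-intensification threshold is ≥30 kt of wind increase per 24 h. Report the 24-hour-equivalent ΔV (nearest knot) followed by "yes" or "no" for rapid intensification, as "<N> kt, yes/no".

35 kt, yes

V₁: ΔP = 26, V ≈ 6.33 × 26^0.621 ≈ 47.87 kt.
V₂: ΔP = 34, V ≈ 6.33 × 34^0.621 ≈ 56.55 kt.
ΔV over 6 h = 8.68 kt → 24 h equivalent = 8.68 × 24/6 ≈ 34.72 kt.
35 kt ≥ 30 kt ⇒ rapid intensification.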